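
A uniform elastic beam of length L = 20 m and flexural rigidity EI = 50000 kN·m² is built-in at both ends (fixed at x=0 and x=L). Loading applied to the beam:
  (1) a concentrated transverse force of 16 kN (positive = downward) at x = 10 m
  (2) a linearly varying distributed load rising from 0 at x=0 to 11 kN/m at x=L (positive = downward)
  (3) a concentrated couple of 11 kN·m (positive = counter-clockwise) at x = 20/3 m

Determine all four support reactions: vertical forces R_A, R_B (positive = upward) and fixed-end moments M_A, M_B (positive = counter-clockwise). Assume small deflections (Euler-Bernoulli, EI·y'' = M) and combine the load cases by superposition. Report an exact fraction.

R_A = 626/15 kN, M_A = 560/3 kN·m, R_B = 1264/15 kN, M_B = -769/3 kN·m

Load 1 — point force P=16 kN at a=10 m (b=L-a=10):
  R_A = Pb²(3a+b)/L³ = 16·10²·(3·10+10)/20³ = 8 kN
  M_A = Pab²/L² = 16·10·10²/20² = 40 kN·m
  R_B = Pa²(a+3b)/L³ = 16·10²·(10+3·10)/20³ = 8 kN
  M_B = -Pa²b/L² = -16·10²·10/20² = -40 kN·m
Load 2 — triangular load w₀=11 kN/m (0→w₀ over full span):
  R_A = 3w₀L/20 = 3·11·20/20 = 33 kN
  M_A = w₀L²/30 = 11·20²/30 = 440/3 kN·m
  R_B = 7w₀L/20 = 7·11·20/20 = 77 kN
  M_B = -w₀L²/20 = -11·20²/20 = -220 kN·m
Load 3 — applied couple M₀=11 kN·m at a=20/3 m (b=L-a=40/3):
  R_A = 6M₀ab/L³ = 6·11·(20/3)·(40/3)/20³ = 11/15 kN
  M_A = M₀b(2a-b)/L² = 11·(40/3)·(2·(20/3)-(40/3))/20² = 0 kN·m
  R_B = -6M₀ab/L³ = -6·11·(20/3)·(40/3)/20³ = -11/15 kN
  M_B = M₀a(2b-a)/L² = 11·(20/3)·(2·(40/3)-(20/3))/20² = 11/3 kN·m
Superposition: R_A = 626/15 kN, M_A = 560/3 kN·m, R_B = 1264/15 kN, M_B = -769/3 kN·m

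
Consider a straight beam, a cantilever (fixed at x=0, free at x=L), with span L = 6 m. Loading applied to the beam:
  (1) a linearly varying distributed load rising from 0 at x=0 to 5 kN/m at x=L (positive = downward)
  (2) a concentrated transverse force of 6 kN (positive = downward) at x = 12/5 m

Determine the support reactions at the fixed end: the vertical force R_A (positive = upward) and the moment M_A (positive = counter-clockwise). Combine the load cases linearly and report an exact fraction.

Load 1 — triangular load w₀=5 kN/m (0→w₀ over full span):
  R_A = w₀L/2 = 5·6/2 = 15 kN
  M_A = w₀L²/3 = 5·6²/3 = 60 kN·m
Load 2 — point force P=6 kN at a=12/5 m (b=L-a=18/5):
  R_A = P = 6 kN
  M_A = Pa = 6·(12/5) = 72/5 kN·m
Superposition: R_A = 21 kN, M_A = 372/5 kN·m

R_A = 21 kN, M_A = 372/5 kN·m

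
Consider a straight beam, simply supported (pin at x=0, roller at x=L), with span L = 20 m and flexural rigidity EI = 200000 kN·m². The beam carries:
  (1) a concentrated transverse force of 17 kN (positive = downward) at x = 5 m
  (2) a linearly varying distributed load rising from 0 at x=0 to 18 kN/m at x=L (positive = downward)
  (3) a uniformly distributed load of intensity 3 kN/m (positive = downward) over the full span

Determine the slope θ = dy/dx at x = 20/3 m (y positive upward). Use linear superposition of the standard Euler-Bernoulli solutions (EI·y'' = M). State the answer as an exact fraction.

Load 1 — point force P=17 kN at a=5 m (b=L-a=15):
  θ_1 = -Pa(2L²-6Lx+3x²+a²)/(6LEI)  [x>a] = -17·5·(2·20²-6·20·(20/3)+3·(20/3)²+5²)/(6·20·200000) = -323/576000 rad
Load 2 — triangular load w₀=18 kN/m (0→w₀ over full span):
  θ_2 = -w₀(7L⁴-30L²x²+15x⁴)/(360LEI) = -18·(7·20⁴-30·20²·(20/3)²+15·(20/3)⁴)/(360·20·200000) = -26/3375 rad
Load 3 — uniform load w=3 kN/m over full span:
  θ_3 = -w(L³-6Lx²+4x³)/(24EI) = -3·(20³-6·20·(20/3)²+4·(20/3)³)/(24·200000) = -13/5400 rad
Superposition: θ = Σ θ_i = -683/64000 rad ≈ -0.010672 rad

θ(20/3) = -683/64000 rad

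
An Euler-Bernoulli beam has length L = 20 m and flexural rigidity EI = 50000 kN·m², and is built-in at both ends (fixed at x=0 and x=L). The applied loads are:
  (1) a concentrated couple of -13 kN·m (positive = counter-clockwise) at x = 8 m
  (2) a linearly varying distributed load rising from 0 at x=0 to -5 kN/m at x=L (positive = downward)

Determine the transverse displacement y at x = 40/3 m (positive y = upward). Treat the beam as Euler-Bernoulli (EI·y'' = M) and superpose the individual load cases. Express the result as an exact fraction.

y(40/3) = 37894/2278125 m

Load 1 — applied couple M₀=-13 kN·m at a=8 m (b=L-a=12):
  y_1 = (R_Ax³/6 - M_Ax²/2 - M₀(x-a)²/2)/EI  [x>a] with R_A=-117/125, M_A=-39/25 = ((-117/125)·(40/3)³/6 - (-39/25)·(40/3)²/2 - (-13)·((40/3)-8)²/2)/50000 = -26/28125 m
Load 2 — triangular load w₀=-5 kN/m (0→w₀ over full span):
  y_2 = -w₀x²(L-x)²(x+2L)/(120LEI) = -(-5)·(40/3)²·(20-(40/3))²·((40/3)+2·20)/(120·20·50000) = 64/3645 m
Superposition: y = Σ y_i = 37894/2278125 m ≈ 0.016634 m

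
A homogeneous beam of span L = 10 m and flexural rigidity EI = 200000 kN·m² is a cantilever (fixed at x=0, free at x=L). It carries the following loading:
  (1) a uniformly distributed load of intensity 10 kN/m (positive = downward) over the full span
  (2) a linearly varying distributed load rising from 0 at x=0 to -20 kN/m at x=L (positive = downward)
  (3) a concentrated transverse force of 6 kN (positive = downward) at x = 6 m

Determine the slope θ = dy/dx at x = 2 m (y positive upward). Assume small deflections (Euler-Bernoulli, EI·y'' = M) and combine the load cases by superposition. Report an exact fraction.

θ(2) = 49/37500 rad

Load 1 — uniform load w=10 kN/m over full span:
  θ_1 = -wx(x²-3Lx+3L²)/(6EI) = -10·2·(2²-3·10·2+3·10²)/(6·200000) = -61/15000 rad
Load 2 — triangular load w₀=-20 kN/m (0→w₀ over full span):
  θ_2 = (w₀Lx²/4-w₀L²x/3-w₀x⁴/(24L))/EI = ((-20)·10·2²/4-(-20)·10²·2/3-(-20)·2⁴/(24·10))/200000 = 851/150000 rad
Load 3 — point force P=6 kN at a=6 m (b=L-a=4):
  θ_3 = -Px(2a-x)/(2EI)  [x≤a] = -6·2·(2·6-2)/(2·200000) = -3/10000 rad
Superposition: θ = Σ θ_i = 49/37500 rad ≈ 0.001307 rad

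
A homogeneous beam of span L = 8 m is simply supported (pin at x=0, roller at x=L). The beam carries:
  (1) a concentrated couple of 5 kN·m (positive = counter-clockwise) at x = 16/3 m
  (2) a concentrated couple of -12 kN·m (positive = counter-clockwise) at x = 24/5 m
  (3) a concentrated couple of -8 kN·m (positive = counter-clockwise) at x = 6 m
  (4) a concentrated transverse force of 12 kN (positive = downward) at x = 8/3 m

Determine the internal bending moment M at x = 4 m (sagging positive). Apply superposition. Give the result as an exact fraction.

M(4) = 17/2 kN·m

Load 1 — applied couple M₀=5 kN·m at a=16/3 m (b=L-a=8/3):
  M_1 = M₀x/L  [x≤a] = 5·4/8 = 5/2 kN·m
Load 2 — applied couple M₀=-12 kN·m at a=24/5 m (b=L-a=16/5):
  M_2 = M₀x/L  [x≤a] = (-12)·4/8 = -6 kN·m
Load 3 — applied couple M₀=-8 kN·m at a=6 m (b=L-a=2):
  M_3 = M₀x/L  [x≤a] = (-8)·4/8 = -4 kN·m
Load 4 — point force P=12 kN at a=8/3 m (b=L-a=16/3):
  M_4 = Pa(L-x)/L  [x>a] = 12·(8/3)·(8-4)/8 = 16 kN·m
Superposition: M = Σ M_i = 17/2 kN·m ≈ 8.500000 kN·m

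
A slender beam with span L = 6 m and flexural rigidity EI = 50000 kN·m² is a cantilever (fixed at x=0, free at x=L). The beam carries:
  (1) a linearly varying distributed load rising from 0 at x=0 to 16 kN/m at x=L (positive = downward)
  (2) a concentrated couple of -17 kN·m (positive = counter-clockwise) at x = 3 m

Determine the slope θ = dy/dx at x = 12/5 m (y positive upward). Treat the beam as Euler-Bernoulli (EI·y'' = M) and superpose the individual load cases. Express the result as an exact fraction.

θ(12/5) = -57351/7812500 rad

Load 1 — triangular load w₀=16 kN/m (0→w₀ over full span):
  θ_1 = (w₀Lx²/4-w₀L²x/3-w₀x⁴/(24L))/EI = (16·6·(12/5)²/4-16·6²·(12/5)/3-16·(12/5)⁴/(24·6))/50000 = -12744/1953125 rad
Load 2 — applied couple M₀=-17 kN·m at a=3 m (b=L-a=3):
  θ_2 = M₀x/EI  [x≤a] = (-17)·(12/5)/50000 = -51/62500 rad
Superposition: θ = Σ θ_i = -57351/7812500 rad ≈ -0.007341 rad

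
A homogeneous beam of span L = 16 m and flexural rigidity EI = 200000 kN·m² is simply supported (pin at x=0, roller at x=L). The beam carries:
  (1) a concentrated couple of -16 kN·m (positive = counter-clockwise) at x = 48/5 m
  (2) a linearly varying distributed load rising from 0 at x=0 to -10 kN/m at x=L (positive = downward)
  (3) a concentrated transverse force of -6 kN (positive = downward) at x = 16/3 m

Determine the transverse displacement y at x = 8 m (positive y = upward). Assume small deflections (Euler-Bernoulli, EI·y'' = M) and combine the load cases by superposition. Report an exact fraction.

y(8) = 50572/2109375 m

Load 1 — applied couple M₀=-16 kN·m at a=48/5 m (b=L-a=32/5):
  y_1 = (M₀x³/(6L)+C₁x)/EI  [x≤a] with C₁=M₀(3b²-L²)/(6L)=1664/75 = ((-16)·8³/(6·16)+(1664/75)·8)/200000 = 36/78125 m
Load 2 — triangular load w₀=-10 kN/m (0→w₀ over full span):
  y_2 = -w₀x(7L⁴-10L²x²+3x⁴)/(360LEI) = -(-10)·8·(7·16⁴-10·16²·8²+3·8⁴)/(360·16·200000) = 8/375 m
Load 3 — point force P=-6 kN at a=16/3 m (b=L-a=32/3):
  y_3 = -Pa(L-x)(2Lx-a²-x²)/(6LEI)  [x>a] = -(-6)·(16/3)·(16-8)·(2·16·8-(16/3)²-8²)/(6·16·200000) = 184/84375 m
Superposition: y = Σ y_i = 50572/2109375 m ≈ 0.023975 m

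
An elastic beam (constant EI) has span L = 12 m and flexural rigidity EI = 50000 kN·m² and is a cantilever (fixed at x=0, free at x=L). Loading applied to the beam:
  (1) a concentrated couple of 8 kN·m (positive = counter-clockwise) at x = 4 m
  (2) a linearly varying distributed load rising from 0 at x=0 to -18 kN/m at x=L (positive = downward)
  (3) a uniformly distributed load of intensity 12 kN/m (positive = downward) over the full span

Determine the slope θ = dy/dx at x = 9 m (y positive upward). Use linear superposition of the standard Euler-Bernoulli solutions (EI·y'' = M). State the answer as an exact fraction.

Load 1 — applied couple M₀=8 kN·m at a=4 m (b=L-a=8):
  θ_1 = M₀a/EI  [x>a] = 8·4/50000 = 2/3125 rad
Load 2 — triangular load w₀=-18 kN/m (0→w₀ over full span):
  θ_2 = (w₀Lx²/4-w₀L²x/3-w₀x⁴/(24L))/EI = ((-18)·12·9²/4-(-18)·12²·9/3-(-18)·9⁴/(24·12))/50000 = 60993/800000 rad
Load 3 — uniform load w=12 kN/m over full span:
  θ_3 = -wx(x²-3Lx+3L²)/(6EI) = -12·9·(9²-3·12·9+3·12²)/(6·50000) = -1701/25000 rad
Superposition: θ = Σ θ_i = 7073/800000 rad ≈ 0.008841 rad

θ(9) = 7073/800000 rad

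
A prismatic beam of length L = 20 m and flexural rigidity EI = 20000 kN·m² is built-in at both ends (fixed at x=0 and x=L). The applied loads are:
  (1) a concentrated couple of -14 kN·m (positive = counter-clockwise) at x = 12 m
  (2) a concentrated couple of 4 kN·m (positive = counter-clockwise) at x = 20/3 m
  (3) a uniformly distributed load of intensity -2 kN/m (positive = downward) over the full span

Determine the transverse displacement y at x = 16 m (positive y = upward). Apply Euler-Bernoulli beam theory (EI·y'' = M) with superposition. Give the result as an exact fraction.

y(16) = 24361/1406250 m

Load 1 — applied couple M₀=-14 kN·m at a=12 m (b=L-a=8):
  y_1 = (R_Ax³/6 - M_Ax²/2 - M₀(x-a)²/2)/EI  [x>a] with R_A=-126/125, M_A=-112/25 = ((-126/125)·16³/6 - (-112/25)·16²/2 - (-14)·(16-12)²/2)/20000 = -21/156250 m
Load 2 — applied couple M₀=4 kN·m at a=20/3 m (b=L-a=40/3):
  y_2 = (R_Ax³/6 - M_Ax²/2 - M₀(x-a)²/2)/EI  [x>a] with R_A=4/15, M_A=0 = ((4/15)·16³/6 - 0·16²/2 - 4·(16-(20/3))²/2)/20000 = 11/28125 m
Load 3 — uniform load w=-2 kN/m over full span:
  y_3 = -wx²(L-x)²/(24EI) = -(-2)·16²·(20-16)²/(24·20000) = 32/1875 m
Superposition: y = Σ y_i = 24361/1406250 m ≈ 0.017323 m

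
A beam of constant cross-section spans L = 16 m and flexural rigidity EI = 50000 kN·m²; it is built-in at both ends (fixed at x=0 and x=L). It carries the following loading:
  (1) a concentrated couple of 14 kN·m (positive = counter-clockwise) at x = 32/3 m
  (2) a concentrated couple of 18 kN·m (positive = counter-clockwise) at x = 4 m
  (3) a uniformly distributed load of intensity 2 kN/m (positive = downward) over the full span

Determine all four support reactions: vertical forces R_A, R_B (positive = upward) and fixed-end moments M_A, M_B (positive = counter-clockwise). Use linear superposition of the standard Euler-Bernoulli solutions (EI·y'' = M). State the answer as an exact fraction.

Load 1 — applied couple M₀=14 kN·m at a=32/3 m (b=L-a=16/3):
  R_A = 6M₀ab/L³ = 6·14·(32/3)·(16/3)/16³ = 7/6 kN
  M_A = M₀b(2a-b)/L² = 14·(16/3)·(2·(32/3)-(16/3))/16² = 14/3 kN·m
  R_B = -6M₀ab/L³ = -6·14·(32/3)·(16/3)/16³ = -7/6 kN
  M_B = M₀a(2b-a)/L² = 14·(32/3)·(2·(16/3)-(32/3))/16² = 0 kN·m
Load 2 — applied couple M₀=18 kN·m at a=4 m (b=L-a=12):
  R_A = 6M₀ab/L³ = 6·18·4·12/16³ = 81/64 kN
  M_A = M₀b(2a-b)/L² = 18·12·(2·4-12)/16² = -27/8 kN·m
  R_B = -6M₀ab/L³ = -6·18·4·12/16³ = -81/64 kN
  M_B = M₀a(2b-a)/L² = 18·4·(2·12-4)/16² = 45/8 kN·m
Load 3 — uniform load w=2 kN/m over full span:
  R_A = wL/2 = 2·16/2 = 16 kN
  M_A = wL²/12 = 2·16²/12 = 128/3 kN·m
  R_B = wL/2 = 2·16/2 = 16 kN
  M_B = -wL²/12 = -2·16²/12 = -128/3 kN·m
Superposition: R_A = 3539/192 kN, M_A = 1055/24 kN·m, R_B = 2605/192 kN, M_B = -889/24 kN·m

R_A = 3539/192 kN, M_A = 1055/24 kN·m, R_B = 2605/192 kN, M_B = -889/24 kN·m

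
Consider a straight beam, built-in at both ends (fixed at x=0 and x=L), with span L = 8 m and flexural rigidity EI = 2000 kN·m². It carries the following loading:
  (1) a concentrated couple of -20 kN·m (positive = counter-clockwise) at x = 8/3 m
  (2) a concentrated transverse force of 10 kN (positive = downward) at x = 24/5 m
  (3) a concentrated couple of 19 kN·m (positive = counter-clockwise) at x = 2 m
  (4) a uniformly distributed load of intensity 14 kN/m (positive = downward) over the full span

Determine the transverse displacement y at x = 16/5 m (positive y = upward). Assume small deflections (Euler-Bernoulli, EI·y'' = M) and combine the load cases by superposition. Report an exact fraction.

Load 1 — applied couple M₀=-20 kN·m at a=8/3 m (b=L-a=16/3):
  y_1 = (R_Ax³/6 - M_Ax²/2 - M₀(x-a)²/2)/EI  [x>a] with R_A=-10/3, M_A=0 = ((-10/3)·(16/5)³/6 - 0·(16/5)²/2 - (-20)·((16/5)-(8/3))²/2)/2000 = -24/3125 m
Load 2 — point force P=10 kN at a=24/5 m (b=L-a=16/5):
  y_2 = -Pb²x²(3aL-(3a+b)x)/(6L³EI)  [x≤a] = -10·(16/5)²·(16/5)²·(3·(24/5)·8-(3·(24/5)+(16/5))·(16/5))/(6·8³·2000) = -11776/1171875 m
Load 3 — applied couple M₀=19 kN·m at a=2 m (b=L-a=6):
  y_3 = (R_Ax³/6 - M_Ax²/2 - M₀(x-a)²/2)/EI  [x>a] with R_A=171/64, M_A=-57/16 = ((171/64)·(16/5)³/6 - (-57/16)·(16/5)²/2 - 19·((16/5)-2)²/2)/2000 = 1197/125000 m
Load 4 — uniform load w=14 kN/m over full span:
  y_4 = -wx²(L-x)²/(24EI) = -14·(16/5)²·(8-(16/5))²/(24·2000) = -5376/78125 m
Superposition: y = Σ y_i = -721553/9375000 m ≈ -0.076966 m

y(16/5) = -721553/9375000 m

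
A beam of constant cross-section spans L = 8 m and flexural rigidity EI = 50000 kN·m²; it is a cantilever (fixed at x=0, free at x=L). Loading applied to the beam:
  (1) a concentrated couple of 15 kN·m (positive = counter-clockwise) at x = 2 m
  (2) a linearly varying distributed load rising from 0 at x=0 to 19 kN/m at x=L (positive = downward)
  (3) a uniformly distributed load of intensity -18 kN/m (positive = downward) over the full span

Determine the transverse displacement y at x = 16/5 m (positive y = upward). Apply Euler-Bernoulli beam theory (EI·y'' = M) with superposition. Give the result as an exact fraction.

Load 1 — applied couple M₀=15 kN·m at a=2 m (b=L-a=6):
  y_1 = M₀a(2x-a)/(2EI)  [x>a] = 15·2·(2·(16/5)-2)/(2·50000) = 33/25000 m
Load 2 — triangular load w₀=19 kN/m (0→w₀ over full span):
  y_2 = (w₀Lx³/12-w₀L²x²/6-w₀x⁵/(120L))/EI = (19·8·(16/5)³/12-19·8²·(16/5)²/6-19·(16/5)⁵/(120·8))/50000 = -4883456/146484375 m
Load 3 — uniform load w=-18 kN/m over full span:
  y_3 = -wx²(x²-4Lx+6L²)/(24EI) = -(-18)·(16/5)²·((16/5)²-4·8·(16/5)+6·8²)/(24·50000) = 87552/1953125 m
Superposition: y = Σ y_i = 15010427/1171875000 m ≈ 0.012809 m

y(16/5) = 15010427/1171875000 m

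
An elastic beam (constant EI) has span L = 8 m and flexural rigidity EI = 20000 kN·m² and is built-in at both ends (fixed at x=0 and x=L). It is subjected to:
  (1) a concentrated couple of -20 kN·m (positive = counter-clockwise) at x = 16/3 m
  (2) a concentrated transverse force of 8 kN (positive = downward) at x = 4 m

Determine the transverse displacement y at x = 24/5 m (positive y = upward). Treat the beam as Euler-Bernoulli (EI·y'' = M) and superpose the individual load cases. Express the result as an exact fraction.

y(24/5) = -44/234375 m

Load 1 — applied couple M₀=-20 kN·m at a=16/3 m (b=L-a=8/3):
  y_1 = (R_Ax³/6 - M_Ax²/2)/EI  [x≤a] with R_A=-10/3, M_A=-20/3 = ((-10/3)·(24/5)³/6 - (-20/3)·(24/5)²/2)/20000 = 12/15625 m
Load 2 — point force P=8 kN at a=4 m (b=L-a=4):
  y_2 = -Pa²(L-x)²(3bL-(3b+a)(L-x))/(6L³EI)  [x>a] = -8·4²·(8-(24/5))²·(3·4·8-(3·4+4)·(8-(24/5)))/(6·8³·20000) = -224/234375 m
Superposition: y = Σ y_i = -44/234375 m ≈ -0.000188 m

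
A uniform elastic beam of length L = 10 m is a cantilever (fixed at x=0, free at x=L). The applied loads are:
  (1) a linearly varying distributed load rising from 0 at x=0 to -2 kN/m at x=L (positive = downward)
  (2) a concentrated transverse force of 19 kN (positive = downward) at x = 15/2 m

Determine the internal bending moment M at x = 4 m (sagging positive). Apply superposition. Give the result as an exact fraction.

M(4) = -377/10 kN·m

Load 1 — triangular load w₀=-2 kN/m (0→w₀ over full span):
  M_1 = w₀Lx/2 - w₀L²/3 - w₀x³/(6L) = (-2)·10·4/2 - (-2)·10²/3 - (-2)·4³/(6·10) = 144/5 kN·m
Load 2 — point force P=19 kN at a=15/2 m (b=L-a=5/2):
  M_2 = -P(a-x)  [x≤a] = -19·((15/2)-4) = -133/2 kN·m
Superposition: M = Σ M_i = -377/10 kN·m ≈ -37.700000 kN·m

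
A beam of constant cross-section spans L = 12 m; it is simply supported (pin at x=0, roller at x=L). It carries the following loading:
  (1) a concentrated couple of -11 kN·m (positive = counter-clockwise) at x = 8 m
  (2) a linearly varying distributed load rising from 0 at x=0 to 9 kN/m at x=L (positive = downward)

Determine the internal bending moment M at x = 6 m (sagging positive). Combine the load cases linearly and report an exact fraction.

M(6) = 151/2 kN·m

Load 1 — applied couple M₀=-11 kN·m at a=8 m (b=L-a=4):
  M_1 = M₀x/L  [x≤a] = (-11)·6/12 = -11/2 kN·m
Load 2 — triangular load w₀=9 kN/m (0→w₀ over full span):
  M_2 = w₀Lx/6 - w₀x³/(6L) = 9·12·6/6 - 9·6³/(6·12) = 81 kN·m
Superposition: M = Σ M_i = 151/2 kN·m ≈ 75.500000 kN·m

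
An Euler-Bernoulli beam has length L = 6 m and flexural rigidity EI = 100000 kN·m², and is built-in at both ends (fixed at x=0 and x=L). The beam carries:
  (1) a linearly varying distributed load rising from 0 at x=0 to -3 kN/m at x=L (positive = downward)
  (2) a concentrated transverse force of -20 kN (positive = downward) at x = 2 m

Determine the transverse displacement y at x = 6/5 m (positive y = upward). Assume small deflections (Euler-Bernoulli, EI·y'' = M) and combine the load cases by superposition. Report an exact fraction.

y(6/5) = 15173/146484375 m

Load 1 — triangular load w₀=-3 kN/m (0→w₀ over full span):
  y_1 = -w₀x²(L-x)²(x+2L)/(120LEI) = -(-3)·(6/5)²·(6-(6/5))²·((6/5)+2·6)/(120·6·100000) = 891/48828125 m
Load 2 — point force P=-20 kN at a=2 m (b=L-a=4):
  y_2 = -Pb²x²(3aL-(3a+b)x)/(6L³EI)  [x≤a] = -(-20)·4²·(6/5)²·(3·2·6-(3·2+4)·(6/5))/(6·6³·100000) = 4/46875 m
Superposition: y = Σ y_i = 15173/146484375 m ≈ 0.000104 m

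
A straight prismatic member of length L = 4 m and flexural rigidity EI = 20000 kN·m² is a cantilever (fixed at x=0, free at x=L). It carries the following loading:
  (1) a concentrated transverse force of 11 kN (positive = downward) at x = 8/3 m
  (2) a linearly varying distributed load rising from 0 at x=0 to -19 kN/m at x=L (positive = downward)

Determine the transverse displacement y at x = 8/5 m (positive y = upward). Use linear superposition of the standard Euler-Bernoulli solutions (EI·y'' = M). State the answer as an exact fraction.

Load 1 — point force P=11 kN at a=8/3 m (b=L-a=4/3):
  y_1 = -Px²(3a-x)/(6EI)  [x≤a] = -11·(8/5)²·(3·(8/3)-(8/5))/(6·20000) = -352/234375 m
Load 2 — triangular load w₀=-19 kN/m (0→w₀ over full span):
  y_2 = (w₀Lx³/12-w₀L²x²/6-w₀x⁵/(120L))/EI = ((-19)·4·(8/5)³/12-(-19)·4²·(8/5)²/6-(-19)·(8/5)⁵/(120·4))/20000 = 152608/29296875 m
Superposition: y = Σ y_i = 108608/29296875 m ≈ 0.003707 m

y(8/5) = 108608/29296875 m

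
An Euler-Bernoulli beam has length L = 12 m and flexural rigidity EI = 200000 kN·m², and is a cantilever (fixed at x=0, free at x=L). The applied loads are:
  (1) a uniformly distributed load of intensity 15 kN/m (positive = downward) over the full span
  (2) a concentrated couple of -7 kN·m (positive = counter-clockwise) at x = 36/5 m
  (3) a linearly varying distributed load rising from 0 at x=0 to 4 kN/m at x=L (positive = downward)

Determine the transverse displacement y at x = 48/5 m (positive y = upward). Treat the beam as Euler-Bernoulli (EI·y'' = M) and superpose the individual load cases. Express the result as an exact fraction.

Load 1 — uniform load w=15 kN/m over full span:
  y_1 = -wx²(x²-4Lx+6L²)/(24EI) = -15·(48/5)²·((48/5)²-4·12·(48/5)+6·12²)/(24·200000) = -55728/390625 m
Load 2 — applied couple M₀=-7 kN·m at a=36/5 m (b=L-a=24/5):
  y_2 = M₀a(2x-a)/(2EI)  [x>a] = (-7)·(36/5)·(2·(48/5)-(36/5))/(2·200000) = -189/125000 m
Load 3 — triangular load w₀=4 kN/m (0→w₀ over full span):
  y_3 = (w₀Lx³/12-w₀L²x²/6-w₀x⁵/(120L))/EI = (4·12·(48/5)³/12-4·12²·(48/5)²/6-4·(48/5)⁵/(120·12))/200000 = -1351296/48828125 m
Superposition: y = Σ y_i = -67128993/390625000 m ≈ -0.171850 m

y(48/5) = -67128993/390625000 m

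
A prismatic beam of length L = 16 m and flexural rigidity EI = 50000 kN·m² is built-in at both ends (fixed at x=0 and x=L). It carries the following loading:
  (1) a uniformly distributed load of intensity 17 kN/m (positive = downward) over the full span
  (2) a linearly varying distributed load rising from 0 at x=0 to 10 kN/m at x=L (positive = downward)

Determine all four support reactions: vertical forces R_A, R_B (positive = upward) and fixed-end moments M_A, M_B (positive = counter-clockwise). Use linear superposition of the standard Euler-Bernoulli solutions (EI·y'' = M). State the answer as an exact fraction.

Load 1 — uniform load w=17 kN/m over full span:
  R_A = wL/2 = 17·16/2 = 136 kN
  M_A = wL²/12 = 17·16²/12 = 1088/3 kN·m
  R_B = wL/2 = 17·16/2 = 136 kN
  M_B = -wL²/12 = -17·16²/12 = -1088/3 kN·m
Load 2 — triangular load w₀=10 kN/m (0→w₀ over full span):
  R_A = 3w₀L/20 = 3·10·16/20 = 24 kN
  M_A = w₀L²/30 = 10·16²/30 = 256/3 kN·m
  R_B = 7w₀L/20 = 7·10·16/20 = 56 kN
  M_B = -w₀L²/20 = -10·16²/20 = -128 kN·m
Superposition: R_A = 160 kN, M_A = 448 kN·m, R_B = 192 kN, M_B = -1472/3 kN·m

R_A = 160 kN, M_A = 448 kN·m, R_B = 192 kN, M_B = -1472/3 kN·m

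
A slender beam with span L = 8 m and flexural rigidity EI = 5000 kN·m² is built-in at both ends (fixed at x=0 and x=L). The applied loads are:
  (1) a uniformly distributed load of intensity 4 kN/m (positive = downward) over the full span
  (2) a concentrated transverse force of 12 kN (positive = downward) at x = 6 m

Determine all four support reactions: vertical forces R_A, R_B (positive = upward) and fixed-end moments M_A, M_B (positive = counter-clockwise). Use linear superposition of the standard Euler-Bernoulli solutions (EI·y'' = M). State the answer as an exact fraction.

Load 1 — uniform load w=4 kN/m over full span:
  R_A = wL/2 = 4·8/2 = 16 kN
  M_A = wL²/12 = 4·8²/12 = 64/3 kN·m
  R_B = wL/2 = 4·8/2 = 16 kN
  M_B = -wL²/12 = -4·8²/12 = -64/3 kN·m
Load 2 — point force P=12 kN at a=6 m (b=L-a=2):
  R_A = Pb²(3a+b)/L³ = 12·2²·(3·6+2)/8³ = 15/8 kN
  M_A = Pab²/L² = 12·6·2²/8² = 9/2 kN·m
  R_B = Pa²(a+3b)/L³ = 12·6²·(6+3·2)/8³ = 81/8 kN
  M_B = -Pa²b/L² = -12·6²·2/8² = -27/2 kN·m
Superposition: R_A = 143/8 kN, M_A = 155/6 kN·m, R_B = 209/8 kN, M_B = -209/6 kN·m

R_A = 143/8 kN, M_A = 155/6 kN·m, R_B = 209/8 kN, M_B = -209/6 kN·m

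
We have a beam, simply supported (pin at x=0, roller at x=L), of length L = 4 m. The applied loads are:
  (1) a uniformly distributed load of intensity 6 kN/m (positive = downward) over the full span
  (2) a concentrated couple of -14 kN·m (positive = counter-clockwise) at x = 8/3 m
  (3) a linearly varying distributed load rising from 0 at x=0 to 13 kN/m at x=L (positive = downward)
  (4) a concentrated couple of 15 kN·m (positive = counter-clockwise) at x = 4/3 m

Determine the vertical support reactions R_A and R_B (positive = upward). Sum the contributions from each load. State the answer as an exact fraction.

Load 1 — uniform load w=6 kN/m over full span:
  R_A = wL/2 = 6·4/2 = 12 kN
  R_B = wL/2 = 6·4/2 = 12 kN
Load 2 — applied couple M₀=-14 kN·m at a=8/3 m (b=L-a=4/3):
  R_A = M₀/L = (-14)/4 = -7/2 kN
  R_B = -M₀/L = -(-14)/4 = 7/2 kN
Load 3 — triangular load w₀=13 kN/m (0→w₀ over full span):
  R_A = w₀L/6 = 13·4/6 = 26/3 kN
  R_B = w₀L/3 = 13·4/3 = 52/3 kN
Load 4 — applied couple M₀=15 kN·m at a=4/3 m (b=L-a=8/3):
  R_A = M₀/L = 15/4 kN
  R_B = -M₀/L = -15/4 kN
Superposition: R_A = 251/12 kN, R_B = 349/12 kN

R_A = 251/12 kN, R_B = 349/12 kN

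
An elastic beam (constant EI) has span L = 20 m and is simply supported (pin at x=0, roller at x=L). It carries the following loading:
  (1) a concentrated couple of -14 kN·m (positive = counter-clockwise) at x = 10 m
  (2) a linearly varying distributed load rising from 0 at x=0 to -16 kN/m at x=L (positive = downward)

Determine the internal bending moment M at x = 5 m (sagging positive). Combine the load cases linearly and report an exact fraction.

M(5) = -507/2 kN·m

Load 1 — applied couple M₀=-14 kN·m at a=10 m (b=L-a=10):
  M_1 = M₀x/L  [x≤a] = (-14)·5/20 = -7/2 kN·m
Load 2 — triangular load w₀=-16 kN/m (0→w₀ over full span):
  M_2 = w₀Lx/6 - w₀x³/(6L) = (-16)·20·5/6 - (-16)·5³/(6·20) = -250 kN·m
Superposition: M = Σ M_i = -507/2 kN·m ≈ -253.500000 kN·m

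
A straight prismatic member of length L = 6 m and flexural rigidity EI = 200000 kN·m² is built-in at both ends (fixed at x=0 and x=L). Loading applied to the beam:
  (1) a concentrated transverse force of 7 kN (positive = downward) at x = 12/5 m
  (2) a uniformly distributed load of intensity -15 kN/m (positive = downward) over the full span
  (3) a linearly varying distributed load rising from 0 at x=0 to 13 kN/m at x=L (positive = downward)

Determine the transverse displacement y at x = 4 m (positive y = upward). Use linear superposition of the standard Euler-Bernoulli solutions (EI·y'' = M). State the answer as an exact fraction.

Load 1 — point force P=7 kN at a=12/5 m (b=L-a=18/5):
  y_1 = -Pa²(L-x)²(3bL-(3b+a)(L-x))/(6L³EI)  [x>a] = -7·(12/5)²·(6-4)²·(3·(18/5)·6-(3·(18/5)+(12/5))·(6-4))/(6·6³·200000) = -28/1171875 m
Load 2 — uniform load w=-15 kN/m over full span:
  y_2 = -wx²(L-x)²/(24EI) = -(-15)·4²·(6-4)²/(24·200000) = 1/5000 m
Load 3 — triangular load w₀=13 kN/m (0→w₀ over full span):
  y_3 = -w₀x²(L-x)²(x+2L)/(120LEI) = -13·4²·(6-4)²·(4+2·6)/(120·6·200000) = -13/140625 m
Superposition: y = Σ y_i = 2353/28125000 m ≈ 0.000084 m

y(4) = 2353/28125000 m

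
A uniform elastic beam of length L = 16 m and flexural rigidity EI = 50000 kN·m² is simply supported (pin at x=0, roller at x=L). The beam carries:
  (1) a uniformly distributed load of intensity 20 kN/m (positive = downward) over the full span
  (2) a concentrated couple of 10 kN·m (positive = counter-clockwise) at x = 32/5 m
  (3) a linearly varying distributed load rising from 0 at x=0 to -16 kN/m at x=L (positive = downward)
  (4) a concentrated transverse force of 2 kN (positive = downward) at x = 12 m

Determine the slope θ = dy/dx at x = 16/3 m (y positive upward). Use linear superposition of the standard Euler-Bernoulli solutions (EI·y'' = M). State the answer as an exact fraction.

Load 1 — uniform load w=20 kN/m over full span:
  θ_1 = -w(L³-6Lx²+4x³)/(24EI) = -20·(16³-6·16·(16/3)²+4·(16/3)³)/(24·50000) = -1664/50625 rad
Load 2 — applied couple M₀=10 kN·m at a=32/5 m (b=L-a=48/5):
  θ_2 = (M₀x²/(2L)+C₁)/EI  [x≤a] with C₁=M₀(3b²-L²)/(6L)=32/15 = (10·(16/3)²/(2·16)+(32/15))/50000 = 31/140625 rad
Load 3 — triangular load w₀=-16 kN/m (0→w₀ over full span):
  θ_3 = -w₀(7L⁴-30L²x²+15x⁴)/(360LEI) = -(-16)·(7·16⁴-30·16²·(16/3)²+15·(16/3)⁴)/(360·16·50000) = 53248/3796875 rad
Load 4 — point force P=2 kN at a=12 m (b=L-a=4):
  θ_4 = -Pb(L²-b²-3x²)/(6LEI)  [x≤a] = -2·4·(16²-4²-3·(16/3)²)/(6·16·50000) = -29/112500 rad
Superposition: θ = Σ θ_i = -11471/607500 rad ≈ -0.018882 rad

θ(16/3) = -11471/607500 rad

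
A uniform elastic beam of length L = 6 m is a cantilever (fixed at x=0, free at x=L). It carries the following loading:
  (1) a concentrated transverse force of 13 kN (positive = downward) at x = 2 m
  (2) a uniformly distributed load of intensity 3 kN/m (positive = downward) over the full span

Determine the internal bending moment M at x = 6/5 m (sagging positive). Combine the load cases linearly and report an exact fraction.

M(6/5) = -1124/25 kN·m

Load 1 — point force P=13 kN at a=2 m (b=L-a=4):
  M_1 = -P(a-x)  [x≤a] = -13·(2-(6/5)) = -52/5 kN·m
Load 2 — uniform load w=3 kN/m over full span:
  M_2 = -w(L-x)²/2 = -3·(6-(6/5))²/2 = -864/25 kN·m
Superposition: M = Σ M_i = -1124/25 kN·m ≈ -44.960000 kN·m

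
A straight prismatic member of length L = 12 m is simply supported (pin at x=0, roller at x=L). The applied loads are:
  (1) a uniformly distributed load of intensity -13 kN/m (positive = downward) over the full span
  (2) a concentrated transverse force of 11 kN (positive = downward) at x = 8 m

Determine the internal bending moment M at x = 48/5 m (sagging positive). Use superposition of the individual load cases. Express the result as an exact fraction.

Load 1 — uniform load w=-13 kN/m over full span:
  M_1 = wx(L-x)/2 = (-13)·(48/5)·(12-(48/5))/2 = -3744/25 kN·m
Load 2 — point force P=11 kN at a=8 m (b=L-a=4):
  M_2 = Pa(L-x)/L  [x>a] = 11·8·(12-(48/5))/12 = 88/5 kN·m
Superposition: M = Σ M_i = -3304/25 kN·m ≈ -132.160000 kN·m

M(48/5) = -3304/25 kN·m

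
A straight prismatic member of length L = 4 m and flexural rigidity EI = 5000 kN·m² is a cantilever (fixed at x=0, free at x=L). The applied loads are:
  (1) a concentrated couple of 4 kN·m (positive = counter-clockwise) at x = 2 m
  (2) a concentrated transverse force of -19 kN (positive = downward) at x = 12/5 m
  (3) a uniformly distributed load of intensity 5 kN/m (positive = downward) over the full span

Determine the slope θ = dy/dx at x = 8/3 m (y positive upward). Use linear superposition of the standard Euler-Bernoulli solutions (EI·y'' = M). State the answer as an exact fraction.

Load 1 — applied couple M₀=4 kN·m at a=2 m (b=L-a=2):
  θ_1 = M₀a/EI  [x>a] = 4·2/5000 = 1/625 rad
Load 2 — point force P=-19 kN at a=12/5 m (b=L-a=8/5):
  θ_2 = -Pa²/(2EI)  [x>a] = -(-19)·(12/5)²/(2·5000) = 171/15625 rad
Load 3 — uniform load w=5 kN/m over full span:
  θ_3 = -wx(x²-3Lx+3L²)/(6EI) = -5·(8/3)·((8/3)²-3·4·(8/3)+3·4²)/(6·5000) = -104/10125 rad
Superposition: θ = Σ θ_i = 2876/1265625 rad ≈ 0.002272 rad

θ(8/3) = 2876/1265625 rad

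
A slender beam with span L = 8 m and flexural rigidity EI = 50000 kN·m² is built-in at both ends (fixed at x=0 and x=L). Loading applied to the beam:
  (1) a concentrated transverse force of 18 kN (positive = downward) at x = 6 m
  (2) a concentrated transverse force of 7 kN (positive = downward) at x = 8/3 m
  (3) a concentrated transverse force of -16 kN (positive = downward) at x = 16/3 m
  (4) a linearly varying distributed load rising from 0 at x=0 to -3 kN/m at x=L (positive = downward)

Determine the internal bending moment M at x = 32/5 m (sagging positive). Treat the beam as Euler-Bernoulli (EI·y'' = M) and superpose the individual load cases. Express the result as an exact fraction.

Load 1 — point force P=18 kN at a=6 m (b=L-a=2):
  M_1 = Pa²(a+3b)(L-x)/L³ - Pa²b/L²  [x>a] = 18·6²·(6+3·2)·(8-(32/5))/8³ - 18·6²·2/8² = 81/20 kN·m
Load 2 — point force P=7 kN at a=8/3 m (b=L-a=16/3):
  M_2 = Pa²(a+3b)(L-x)/L³ - Pa²b/L²  [x>a] = 7·(8/3)²·((8/3)+3·(16/3))·(8-(32/5))/8³ - 7·(8/3)²·(16/3)/8² = -56/45 kN·m
Load 3 — point force P=-16 kN at a=16/3 m (b=L-a=8/3):
  M_3 = Pa²(a+3b)(L-x)/L³ - Pa²b/L²  [x>a] = (-16)·(16/3)²·((16/3)+3·(8/3))·(8-(32/5))/8³ - (-16)·(16/3)²·(8/3)/8² = 0 kN·m
Load 4 — triangular load w₀=-3 kN/m (0→w₀ over full span):
  M_4 = 3w₀Lx/20 - w₀L²/30 - w₀x³/(6L) = 3·(-3)·8·(32/5)/20 - (-3)·8²/30 - (-3)·(32/5)³/(6·8) = -32/125 kN·m
Superposition: M = Σ M_i = 11473/4500 kN·m ≈ 2.549556 kN·m

M(32/5) = 11473/4500 kN·m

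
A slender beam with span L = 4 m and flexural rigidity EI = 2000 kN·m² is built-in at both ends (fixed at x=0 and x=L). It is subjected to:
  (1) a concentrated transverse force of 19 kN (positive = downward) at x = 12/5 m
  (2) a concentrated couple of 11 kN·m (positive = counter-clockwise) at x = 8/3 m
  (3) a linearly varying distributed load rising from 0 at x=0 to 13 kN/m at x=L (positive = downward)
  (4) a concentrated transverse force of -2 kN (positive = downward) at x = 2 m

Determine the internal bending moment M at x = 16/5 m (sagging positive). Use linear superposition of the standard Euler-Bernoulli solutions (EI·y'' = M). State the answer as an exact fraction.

M(16/5) = -2219/625 kN·m

Load 1 — point force P=19 kN at a=12/5 m (b=L-a=8/5):
  M_1 = Pa²(a+3b)(L-x)/L³ - Pa²b/L²  [x>a] = 19·(12/5)²·((12/5)+3·(8/5))·(4-(16/5))/4³ - 19·(12/5)²·(8/5)/4² = -684/625 kN·m
Load 2 — applied couple M₀=11 kN·m at a=8/3 m (b=L-a=4/3):
  M_2 = R_Ax - M_A - M₀  [x>a] with R_A=11/3, M_A=11/3 = (11/3)·(16/5) - (11/3) - 11 = -44/15 kN·m
Load 3 — triangular load w₀=13 kN/m (0→w₀ over full span):
  M_3 = 3w₀Lx/20 - w₀L²/30 - w₀x³/(6L) = 3·13·4·(16/5)/20 - 13·4²/30 - 13·(16/5)³/(6·4) = 104/375 kN·m
Load 4 — point force P=-2 kN at a=2 m (b=L-a=2):
  M_4 = Pa²(a+3b)(L-x)/L³ - Pa²b/L²  [x>a] = (-2)·2²·(2+3·2)·(4-(16/5))/4³ - (-2)·2²·2/4² = 1/5 kN·m
Superposition: M = Σ M_i = -2219/625 kN·m ≈ -3.550400 kN·m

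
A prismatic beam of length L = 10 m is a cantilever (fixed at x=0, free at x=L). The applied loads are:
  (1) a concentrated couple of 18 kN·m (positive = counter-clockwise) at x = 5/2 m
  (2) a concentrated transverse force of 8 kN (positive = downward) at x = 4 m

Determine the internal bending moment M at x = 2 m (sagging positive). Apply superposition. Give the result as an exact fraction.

M(2) = 2 kN·m

Load 1 — applied couple M₀=18 kN·m at a=5/2 m (b=L-a=15/2):
  M_1 = M₀  [x≤a] = 18 = 18 kN·m
Load 2 — point force P=8 kN at a=4 m (b=L-a=6):
  M_2 = -P(a-x)  [x≤a] = -8·(4-2) = -16 kN·m
Superposition: M = Σ M_i = 2 kN·m ≈ 2.000000 kN·m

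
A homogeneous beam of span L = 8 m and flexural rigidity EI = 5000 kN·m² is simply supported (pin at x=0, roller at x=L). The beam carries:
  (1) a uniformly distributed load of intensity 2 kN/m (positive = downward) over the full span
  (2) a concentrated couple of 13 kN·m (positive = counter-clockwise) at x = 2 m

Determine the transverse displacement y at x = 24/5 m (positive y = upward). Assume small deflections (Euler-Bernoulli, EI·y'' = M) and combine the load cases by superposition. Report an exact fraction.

Load 1 — uniform load w=2 kN/m over full span:
  y_1 = -wx(L³-2Lx²+x³)/(24EI) = -2·(24/5)·(8³-2·8·(24/5)²+(24/5)³)/(24·5000) = -7936/390625 m
Load 2 — applied couple M₀=13 kN·m at a=2 m (b=L-a=6):
  y_2 = (M₀x³/(6L)-M₀(x-a)²/2+C₁x)/EI  [x>a] with C₁=M₀(3b²-L²)/(6L)=143/12 = (13·(24/5)³/(6·8)-13·((24/5)-2)²/2+(143/12)·(24/5))/5000 = 1131/156250 m
Superposition: y = Σ y_i = -10217/781250 m ≈ -0.013078 m

y(24/5) = -10217/781250 m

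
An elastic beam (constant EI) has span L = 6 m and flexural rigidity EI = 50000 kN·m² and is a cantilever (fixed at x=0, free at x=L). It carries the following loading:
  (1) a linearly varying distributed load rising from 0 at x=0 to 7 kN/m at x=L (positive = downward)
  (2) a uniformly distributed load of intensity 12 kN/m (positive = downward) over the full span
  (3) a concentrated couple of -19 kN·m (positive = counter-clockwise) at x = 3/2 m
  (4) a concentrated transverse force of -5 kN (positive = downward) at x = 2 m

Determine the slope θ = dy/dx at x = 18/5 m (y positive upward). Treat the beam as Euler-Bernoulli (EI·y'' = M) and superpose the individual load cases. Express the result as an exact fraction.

Load 1 — triangular load w₀=7 kN/m (0→w₀ over full span):
  θ_1 = (w₀Lx²/4-w₀L²x/3-w₀x⁴/(24L))/EI = (7·6·(18/5)²/4-7·6²·(18/5)/3-7·(18/5)⁴/(24·6))/50000 = -109053/31250000 rad
Load 2 — uniform load w=12 kN/m over full span:
  θ_2 = -wx(x²-3Lx+3L²)/(6EI) = -12·(18/5)·((18/5)²-3·6·(18/5)+3·6²)/(6·50000) = -3159/390625 rad
Load 3 — applied couple M₀=-19 kN·m at a=3/2 m (b=L-a=9/2):
  θ_3 = M₀a/EI  [x>a] = (-19)·(3/2)/50000 = -57/100000 rad
Load 4 — point force P=-5 kN at a=2 m (b=L-a=4):
  θ_4 = -Pa²/(2EI)  [x>a] = -(-5)·2²/(2·50000) = 1/5000 rad
Superposition: θ = Σ θ_i = -746671/62500000 rad ≈ -0.011947 rad

θ(18/5) = -746671/62500000 rad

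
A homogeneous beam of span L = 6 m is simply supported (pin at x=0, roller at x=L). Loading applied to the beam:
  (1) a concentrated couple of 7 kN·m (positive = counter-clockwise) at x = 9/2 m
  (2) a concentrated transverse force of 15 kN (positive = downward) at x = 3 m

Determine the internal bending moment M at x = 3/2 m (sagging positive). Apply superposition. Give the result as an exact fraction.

Load 1 — applied couple M₀=7 kN·m at a=9/2 m (b=L-a=3/2):
  M_1 = M₀x/L  [x≤a] = 7·(3/2)/6 = 7/4 kN·m
Load 2 — point force P=15 kN at a=3 m (b=L-a=3):
  M_2 = Pbx/L  [x≤a] = 15·3·(3/2)/6 = 45/4 kN·m
Superposition: M = Σ M_i = 13 kN·m ≈ 13.000000 kN·m

M(3/2) = 13 kN·m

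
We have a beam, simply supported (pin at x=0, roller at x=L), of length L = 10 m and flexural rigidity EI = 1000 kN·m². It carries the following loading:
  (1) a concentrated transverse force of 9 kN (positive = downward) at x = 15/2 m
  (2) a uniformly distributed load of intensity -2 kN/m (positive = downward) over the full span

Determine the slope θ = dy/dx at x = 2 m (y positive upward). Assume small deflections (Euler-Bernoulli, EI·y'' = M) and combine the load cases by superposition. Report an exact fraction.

Load 1 — point force P=9 kN at a=15/2 m (b=L-a=5/2):
  θ_1 = -Pb(L²-b²-3x²)/(6LEI)  [x≤a] = -9·(5/2)·(10²-(5/2)²-3·2²)/(6·10·1000) = -981/32000 rad
Load 2 — uniform load w=-2 kN/m over full span:
  θ_2 = -w(L³-6Lx²+4x³)/(24EI) = -(-2)·(10³-6·10·2²+4·2³)/(24·1000) = 33/500 rad
Superposition: θ = Σ θ_i = 1131/32000 rad ≈ 0.035344 rad

θ(2) = 1131/32000 rad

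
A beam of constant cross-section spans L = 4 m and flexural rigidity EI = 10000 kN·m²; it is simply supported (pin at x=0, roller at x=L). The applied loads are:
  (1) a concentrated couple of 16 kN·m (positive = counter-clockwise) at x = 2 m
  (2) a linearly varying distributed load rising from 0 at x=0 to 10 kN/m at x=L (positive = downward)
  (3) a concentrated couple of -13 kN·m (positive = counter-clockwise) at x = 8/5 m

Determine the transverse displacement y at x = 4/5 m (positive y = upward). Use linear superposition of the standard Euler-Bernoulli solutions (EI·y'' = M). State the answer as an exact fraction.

Load 1 — applied couple M₀=16 kN·m at a=2 m (b=L-a=2):
  y_1 = (M₀x³/(6L)+C₁x)/EI  [x≤a] with C₁=M₀(3b²-L²)/(6L)=-8/3 = (16·(4/5)³/(6·4)+(-8/3)·(4/5))/10000 = -14/78125 m
Load 2 — triangular load w₀=10 kN/m (0→w₀ over full span):
  y_2 = -w₀x(7L⁴-10L²x²+3x⁴)/(360LEI) = -10·(4/5)·(7·4⁴-10·4²·(4/5)²+3·(4/5)⁴)/(360·4·10000) = -5504/5859375 m
Load 3 — applied couple M₀=-13 kN·m at a=8/5 m (b=L-a=12/5):
  y_3 = (M₀x³/(6L)+C₁x)/EI  [x≤a] with C₁=M₀(3b²-L²)/(6L)=-52/75 = ((-13)·(4/5)³/(6·4)+(-52/75)·(4/5))/10000 = -13/156250 m
Superposition: y = Σ y_i = -14083/11718750 m ≈ -0.001202 m

y(4/5) = -14083/11718750 m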